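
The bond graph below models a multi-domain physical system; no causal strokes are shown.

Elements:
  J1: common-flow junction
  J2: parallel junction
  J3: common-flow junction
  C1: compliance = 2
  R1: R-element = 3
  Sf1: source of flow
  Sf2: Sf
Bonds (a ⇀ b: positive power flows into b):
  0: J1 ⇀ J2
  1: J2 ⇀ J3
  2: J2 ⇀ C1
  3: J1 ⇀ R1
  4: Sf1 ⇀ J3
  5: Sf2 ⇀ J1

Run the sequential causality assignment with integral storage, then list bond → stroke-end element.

#0 →J1
#1 →J3
#2 →J2
#3 →J1
#4 →Sf1
#5 →Sf2

bond 4 stroke→Sf1  (Sf1: flow source, stroke at near end)
bond 5 stroke→Sf2  (Sf2 (Sf) sets flow on bond)
bond 0 stroke→J1  (common-f at J1 fixed by 5)
bond 3 stroke→J1  (common-f at J1 fixed by 5)
bond 1 stroke→J3  (J3 flow already set via bond 4)
bond 2 stroke→J2  (J2 needs exactly one e-in)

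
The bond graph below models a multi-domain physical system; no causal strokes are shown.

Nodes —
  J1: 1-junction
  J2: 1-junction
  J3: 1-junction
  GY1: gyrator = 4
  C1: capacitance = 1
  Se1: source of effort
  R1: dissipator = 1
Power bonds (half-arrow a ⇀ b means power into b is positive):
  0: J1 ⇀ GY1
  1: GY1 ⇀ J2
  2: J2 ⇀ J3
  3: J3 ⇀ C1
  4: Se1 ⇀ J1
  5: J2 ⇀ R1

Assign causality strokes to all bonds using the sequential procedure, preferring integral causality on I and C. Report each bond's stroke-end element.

b4 |J1  (Se1 fixes effort; stroke away)
b0 |GY1  (only one flow-in slot at J1)
b1 |GY1  (GY1: gyrator matches bond 0)
b2 |J2  (J2: bond 1 brought flow, rest push out)
b5 |J2  (common-f at J2 fixed by 1)
b3 |J3  (1-jn J3 has f-setter on 2)

bond 0 →GY1
bond 1 →GY1
bond 2 →J2
bond 3 →J3
bond 4 →J1
bond 5 →J2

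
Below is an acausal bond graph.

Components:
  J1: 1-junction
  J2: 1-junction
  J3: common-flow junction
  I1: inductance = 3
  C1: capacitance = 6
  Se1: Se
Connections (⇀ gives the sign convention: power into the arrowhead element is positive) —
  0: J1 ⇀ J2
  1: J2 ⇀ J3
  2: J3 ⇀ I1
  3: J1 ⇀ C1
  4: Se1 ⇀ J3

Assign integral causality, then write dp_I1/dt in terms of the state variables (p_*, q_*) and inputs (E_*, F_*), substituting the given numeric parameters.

dp_I1/dt = E_Se1 - q_C1/6

b4 stroke→J3  (Se1 (Se) sets effort on bond)
b2 stroke→I1  (I1 integral (f out))
b1 stroke→J3  (common-f at J3 fixed by 2)
b0 stroke→J2  (common-f at J2 fixed by 1)
b3 stroke→J1  (J1 flow already set via bond 0)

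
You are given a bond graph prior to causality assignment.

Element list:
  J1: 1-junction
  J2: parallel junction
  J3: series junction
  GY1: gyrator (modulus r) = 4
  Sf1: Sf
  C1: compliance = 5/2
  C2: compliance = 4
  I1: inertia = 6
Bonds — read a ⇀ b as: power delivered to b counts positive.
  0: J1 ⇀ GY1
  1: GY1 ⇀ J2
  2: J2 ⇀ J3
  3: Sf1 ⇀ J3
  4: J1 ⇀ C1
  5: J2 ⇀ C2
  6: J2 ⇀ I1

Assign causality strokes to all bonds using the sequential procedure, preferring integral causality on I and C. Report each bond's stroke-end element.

β3 stroke at Sf1  (Sf1 fixes flow; stroke at Sf1)
β2 stroke at J3  (common-f at J3 fixed by 3)
β4 stroke at J1  (C1 integral (e out))
β0 stroke at GY1  (only one flow-in slot at J1)
β1 stroke at GY1  (GY1 both-in/both-out from 0)
β5 stroke at J2  (C2: C, integral causality)
β6 stroke at I1  (J2 effort already set via bond 5)

#0 |GY1
#1 |GY1
#2 |J3
#3 |Sf1
#4 |J1
#5 |J2
#6 |I1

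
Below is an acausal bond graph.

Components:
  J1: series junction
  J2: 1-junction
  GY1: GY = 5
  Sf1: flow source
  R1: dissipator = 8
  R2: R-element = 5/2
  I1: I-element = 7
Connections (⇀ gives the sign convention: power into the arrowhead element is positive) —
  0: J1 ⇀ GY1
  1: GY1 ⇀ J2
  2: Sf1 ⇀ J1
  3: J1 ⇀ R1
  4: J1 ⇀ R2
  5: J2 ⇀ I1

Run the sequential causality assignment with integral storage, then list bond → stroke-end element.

bond 0 →J1
bond 1 →J2
bond 2 →Sf1
bond 3 →J1
bond 4 →J1
bond 5 →I1

#2 |Sf1  (Sf1 fixes flow; stroke at Sf1)
#0 |J1  (J1: bond 2 brought flow, rest push out)
#3 |J1  (1-jn J1 has f-setter on 2)
#4 |J1  (common-f at J1 fixed by 2)
#1 |J2  (GY GY1: same side as bond 0)
#5 |I1  (J2 needs exactly one f-in)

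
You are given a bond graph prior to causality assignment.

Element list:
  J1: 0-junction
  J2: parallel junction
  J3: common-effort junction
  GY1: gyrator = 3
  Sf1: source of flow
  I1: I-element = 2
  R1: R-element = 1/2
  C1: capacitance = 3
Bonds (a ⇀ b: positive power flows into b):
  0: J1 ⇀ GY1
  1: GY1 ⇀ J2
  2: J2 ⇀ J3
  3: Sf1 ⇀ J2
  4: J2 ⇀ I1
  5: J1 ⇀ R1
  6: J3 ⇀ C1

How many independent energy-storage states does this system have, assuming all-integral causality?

bond 3 |Sf1  (Sf1: flow source, stroke at near end)
bond 4 |I1  (prefer integral on I1)
bond 6 |J3  (C1 outputs effort q/C1)
bond 2 |J2  (J3 effort already set via bond 6)
bond 1 |GY1  (common-e at J2 fixed by 2)
bond 0 |GY1  (through GY1, causality inverts; strokes same side of GY1)
bond 5 |J1  (only one effort-in slot at J1)

2  (C1, I1 all integral)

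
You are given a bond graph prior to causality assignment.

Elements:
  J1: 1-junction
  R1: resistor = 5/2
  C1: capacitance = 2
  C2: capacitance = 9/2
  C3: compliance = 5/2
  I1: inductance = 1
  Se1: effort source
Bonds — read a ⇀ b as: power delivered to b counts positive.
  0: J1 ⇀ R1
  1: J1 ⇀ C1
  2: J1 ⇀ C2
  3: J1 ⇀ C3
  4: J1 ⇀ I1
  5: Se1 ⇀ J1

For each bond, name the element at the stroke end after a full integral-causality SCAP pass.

b0 stroke at J1
b1 stroke at J1
b2 stroke at J1
b3 stroke at J1
b4 stroke at I1
b5 stroke at J1

b5 stroke→J1  (Se1 (Se) sets effort on bond)
b1 stroke→J1  (prefer integral on C1)
b2 stroke→J1  (C2 outputs effort q/C2)
b3 stroke→J1  (C3: C, integral causality)
b4 stroke→I1  (I1: I, integral causality)
b0 stroke→J1  (J1 flow already set via bond 4)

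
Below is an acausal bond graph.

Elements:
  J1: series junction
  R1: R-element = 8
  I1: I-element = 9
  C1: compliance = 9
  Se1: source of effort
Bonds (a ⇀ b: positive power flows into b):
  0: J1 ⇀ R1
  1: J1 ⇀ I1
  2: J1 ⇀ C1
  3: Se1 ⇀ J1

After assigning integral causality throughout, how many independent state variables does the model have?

β3 →J1  (Se1 fixes effort; stroke away)
β1 →I1  (I1: I, integral causality)
β0 →J1  (J1 flow already set via bond 1)
β2 →J1  (J1: bond 1 brought flow, rest push out)

2  (C1, I1 all integral)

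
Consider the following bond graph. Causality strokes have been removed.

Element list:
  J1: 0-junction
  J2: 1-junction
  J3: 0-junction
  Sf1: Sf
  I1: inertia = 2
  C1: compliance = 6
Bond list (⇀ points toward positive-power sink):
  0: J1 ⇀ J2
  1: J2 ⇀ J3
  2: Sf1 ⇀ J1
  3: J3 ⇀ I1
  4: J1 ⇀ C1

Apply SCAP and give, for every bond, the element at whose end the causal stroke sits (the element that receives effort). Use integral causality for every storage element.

b0 stroke→J2
b1 stroke→J3
b2 stroke→Sf1
b3 stroke→I1
b4 stroke→J1

b2 →Sf1  (Sf1 (Sf) sets flow on bond)
b3 →I1  (prefer integral on I1)
b1 →J3  (J3 needs exactly one e-in)
b0 →J2  (1-jn J2 has f-setter on 1)
b4 →J1  (only one effort-in slot at J1)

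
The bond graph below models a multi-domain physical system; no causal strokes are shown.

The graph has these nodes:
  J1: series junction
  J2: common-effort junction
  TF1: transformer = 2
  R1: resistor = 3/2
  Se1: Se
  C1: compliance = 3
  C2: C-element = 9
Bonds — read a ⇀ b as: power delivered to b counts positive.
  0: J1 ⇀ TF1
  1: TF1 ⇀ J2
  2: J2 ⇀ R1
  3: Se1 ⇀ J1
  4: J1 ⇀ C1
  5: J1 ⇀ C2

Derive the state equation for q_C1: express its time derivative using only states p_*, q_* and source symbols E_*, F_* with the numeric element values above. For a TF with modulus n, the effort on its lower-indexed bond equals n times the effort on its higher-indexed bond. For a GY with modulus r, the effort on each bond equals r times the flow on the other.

b3 stroke at J1  (Se1 fixes effort; stroke away)
b4 stroke at J1  (prefer integral on C1)
b5 stroke at J1  (prefer integral on C2)
b0 stroke at TF1  (J1: last free bond brings flow in)
b1 stroke at J2  (TF TF1: opposite of bond 0)
b2 stroke at R1  (0-jn J2 has e-setter on 1)

dq_C1/dt = E_Se1/6 - q_C1/18 - q_C2/54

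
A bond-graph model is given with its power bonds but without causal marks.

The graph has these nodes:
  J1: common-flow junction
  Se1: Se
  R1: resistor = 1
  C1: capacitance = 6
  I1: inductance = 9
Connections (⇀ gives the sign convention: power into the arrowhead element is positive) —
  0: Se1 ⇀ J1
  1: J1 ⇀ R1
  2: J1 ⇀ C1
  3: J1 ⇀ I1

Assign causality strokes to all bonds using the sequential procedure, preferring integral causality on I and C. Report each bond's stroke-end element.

bond 0 stroke at J1
bond 1 stroke at J1
bond 2 stroke at J1
bond 3 stroke at I1

#0 stroke→J1  (source Se1 imposes e)
#2 stroke→J1  (C1 outputs effort q/C1)
#3 stroke→I1  (I1 integral (f out))
#1 stroke→J1  (common-f at J1 fixed by 3)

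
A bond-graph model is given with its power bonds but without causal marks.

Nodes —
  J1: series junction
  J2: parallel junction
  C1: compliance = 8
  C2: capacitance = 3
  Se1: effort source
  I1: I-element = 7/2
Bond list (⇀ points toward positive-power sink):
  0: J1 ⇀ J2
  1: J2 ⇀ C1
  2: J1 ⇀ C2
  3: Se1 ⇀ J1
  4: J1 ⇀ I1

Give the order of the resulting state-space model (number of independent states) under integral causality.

β3 stroke→J1  (source Se1 imposes e)
β1 stroke→J2  (C1 outputs effort q/C1)
β0 stroke→J1  (J2 effort already set via bond 1)
β2 stroke→J1  (C2: C, integral causality)
β4 stroke→I1  (J1: last free bond brings flow in)

3  (C1, C2, I1 all integral)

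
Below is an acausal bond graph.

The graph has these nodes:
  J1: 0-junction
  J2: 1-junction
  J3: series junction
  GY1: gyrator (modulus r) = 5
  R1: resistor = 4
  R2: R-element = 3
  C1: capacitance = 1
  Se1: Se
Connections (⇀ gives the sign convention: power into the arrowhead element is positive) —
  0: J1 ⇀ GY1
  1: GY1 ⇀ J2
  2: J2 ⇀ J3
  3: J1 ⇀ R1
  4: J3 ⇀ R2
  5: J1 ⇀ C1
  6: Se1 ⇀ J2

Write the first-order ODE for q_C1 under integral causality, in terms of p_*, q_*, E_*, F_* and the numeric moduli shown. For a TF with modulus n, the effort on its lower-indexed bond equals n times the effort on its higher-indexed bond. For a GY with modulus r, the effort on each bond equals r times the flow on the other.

bond 6 stroke→J2  (source Se1 imposes e)
bond 5 stroke→J1  (C1 integral (e out))
bond 0 stroke→GY1  (0-jn J1 has e-setter on 5)
bond 3 stroke→R1  (common-e at J1 fixed by 5)
bond 1 stroke→GY1  (GY1: gyrator matches bond 0)
bond 2 stroke→J2  (1-jn J2 has f-setter on 1)
bond 4 stroke→J3  (J3 flow already set via bond 2)

dq_C1/dt = E_Se1/5 - 37*q_C1/100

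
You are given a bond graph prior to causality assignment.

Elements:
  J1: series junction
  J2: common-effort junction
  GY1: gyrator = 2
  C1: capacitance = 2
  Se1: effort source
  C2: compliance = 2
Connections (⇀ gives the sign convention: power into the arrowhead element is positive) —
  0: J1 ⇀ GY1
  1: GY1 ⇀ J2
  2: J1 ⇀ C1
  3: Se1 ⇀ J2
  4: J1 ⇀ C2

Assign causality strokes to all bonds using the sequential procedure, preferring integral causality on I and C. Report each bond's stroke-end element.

bond 0 stroke→GY1
bond 1 stroke→GY1
bond 2 stroke→J1
bond 3 stroke→J2
bond 4 stroke→J1

bond 3 stroke→J2  (source Se1 imposes e)
bond 1 stroke→GY1  (common-e at J2 fixed by 3)
bond 0 stroke→GY1  (through GY1, causality inverts; strokes same side of GY1)
bond 2 stroke→J1  (common-f at J1 fixed by 0)
bond 4 stroke→J1  (1-jn J1 has f-setter on 0)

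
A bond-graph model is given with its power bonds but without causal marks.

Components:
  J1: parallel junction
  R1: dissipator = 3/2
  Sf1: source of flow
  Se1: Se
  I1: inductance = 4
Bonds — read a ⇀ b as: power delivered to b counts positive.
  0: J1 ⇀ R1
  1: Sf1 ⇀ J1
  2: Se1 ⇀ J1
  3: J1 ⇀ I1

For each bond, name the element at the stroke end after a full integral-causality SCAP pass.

b0 stroke→R1
b1 stroke→Sf1
b2 stroke→J1
b3 stroke→I1

#1 stroke at Sf1  (Sf1 fixes flow; stroke at Sf1)
#2 stroke at J1  (source Se1 imposes e)
#0 stroke at R1  (J1 effort already set via bond 2)
#3 stroke at I1  (0-jn J1 has e-setter on 2)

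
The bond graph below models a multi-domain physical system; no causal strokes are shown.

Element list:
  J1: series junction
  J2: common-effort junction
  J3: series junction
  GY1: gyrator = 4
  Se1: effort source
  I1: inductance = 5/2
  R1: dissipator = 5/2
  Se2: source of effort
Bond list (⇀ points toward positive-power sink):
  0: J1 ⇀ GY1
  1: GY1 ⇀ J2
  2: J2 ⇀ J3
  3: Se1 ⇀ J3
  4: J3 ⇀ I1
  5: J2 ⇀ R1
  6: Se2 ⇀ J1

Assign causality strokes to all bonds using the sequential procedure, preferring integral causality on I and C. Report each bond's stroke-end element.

bond 3 →J3  (source Se1 imposes e)
bond 6 →J1  (Se2 fixes effort; stroke away)
bond 0 →GY1  (J1 needs exactly one f-in)
bond 1 →GY1  (GY1 both-in/both-out from 0)
bond 4 →I1  (I1: I, integral causality)
bond 2 →J3  (J3 flow already set via bond 4)
bond 5 →J2  (closing 0-jn rule on J2)

β0 stroke at GY1
β1 stroke at GY1
β2 stroke at J3
β3 stroke at J3
β4 stroke at I1
β5 stroke at J2
β6 stroke at J1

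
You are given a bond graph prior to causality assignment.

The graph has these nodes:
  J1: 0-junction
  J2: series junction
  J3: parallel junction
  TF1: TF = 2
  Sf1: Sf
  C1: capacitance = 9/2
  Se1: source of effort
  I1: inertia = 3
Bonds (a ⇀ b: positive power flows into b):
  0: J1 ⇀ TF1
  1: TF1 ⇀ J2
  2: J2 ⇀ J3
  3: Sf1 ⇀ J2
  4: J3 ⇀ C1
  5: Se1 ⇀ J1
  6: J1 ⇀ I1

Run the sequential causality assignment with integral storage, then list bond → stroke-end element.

β0 |TF1
β1 |J2
β2 |J2
β3 |Sf1
β4 |J3
β5 |J1
β6 |I1

b3 stroke→Sf1  (source Sf1 imposes f)
b5 stroke→J1  (Se1 fixes effort; stroke away)
b0 stroke→TF1  (J1 effort already set via bond 5)
b6 stroke→I1  (common-e at J1 fixed by 5)
b1 stroke→J2  (J2: bond 3 brought flow, rest push out)
b2 stroke→J2  (common-f at J2 fixed by 3)
b4 stroke→J3  (J3: last free bond brings effort in)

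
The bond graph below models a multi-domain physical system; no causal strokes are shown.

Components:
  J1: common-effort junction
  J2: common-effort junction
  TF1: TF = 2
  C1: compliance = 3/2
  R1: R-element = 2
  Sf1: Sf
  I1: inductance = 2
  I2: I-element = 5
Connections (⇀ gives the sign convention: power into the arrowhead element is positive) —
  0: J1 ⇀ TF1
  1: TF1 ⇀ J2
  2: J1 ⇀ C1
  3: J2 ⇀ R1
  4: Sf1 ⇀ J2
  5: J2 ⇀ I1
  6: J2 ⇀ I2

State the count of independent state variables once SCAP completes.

b4 |Sf1  (Sf1: flow source, stroke at near end)
b2 |J1  (C1 integral (e out))
b0 |TF1  (common-e at J1 fixed by 2)
b1 |J2  (through TF1, causality passes straight; one stroke at TF1)
b3 |R1  (common-e at J2 fixed by 1)
b5 |I1  (0-jn J2 has e-setter on 1)
b6 |I2  (common-e at J2 fixed by 1)

3  (C1, I1, I2 all integral)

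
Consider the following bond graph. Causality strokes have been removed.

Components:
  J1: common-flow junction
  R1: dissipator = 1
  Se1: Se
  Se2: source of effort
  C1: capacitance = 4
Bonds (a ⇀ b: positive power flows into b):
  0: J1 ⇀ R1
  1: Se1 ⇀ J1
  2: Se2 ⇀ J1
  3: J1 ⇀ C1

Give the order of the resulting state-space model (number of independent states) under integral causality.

1  (C1 all integral)

β1 |J1  (Se1: effort source, stroke at far end)
β2 |J1  (Se2 fixes effort; stroke away)
β3 |J1  (prefer integral on C1)
β0 |R1  (J1 needs exactly one f-in)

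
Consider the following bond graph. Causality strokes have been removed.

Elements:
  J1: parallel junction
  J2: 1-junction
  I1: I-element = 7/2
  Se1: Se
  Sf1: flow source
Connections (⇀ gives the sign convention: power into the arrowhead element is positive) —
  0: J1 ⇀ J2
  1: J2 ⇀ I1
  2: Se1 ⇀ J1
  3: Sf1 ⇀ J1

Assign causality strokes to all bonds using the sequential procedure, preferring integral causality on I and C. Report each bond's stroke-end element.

β2 →J1  (source Se1 imposes e)
β3 →Sf1  (Sf1 (Sf) sets flow on bond)
β0 →J2  (J1: bond 2 brought effort, rest push out)
β1 →I1  (closing 1-jn rule on J2)

#0 stroke→J2
#1 stroke→I1
#2 stroke→J1
#3 stroke→Sf1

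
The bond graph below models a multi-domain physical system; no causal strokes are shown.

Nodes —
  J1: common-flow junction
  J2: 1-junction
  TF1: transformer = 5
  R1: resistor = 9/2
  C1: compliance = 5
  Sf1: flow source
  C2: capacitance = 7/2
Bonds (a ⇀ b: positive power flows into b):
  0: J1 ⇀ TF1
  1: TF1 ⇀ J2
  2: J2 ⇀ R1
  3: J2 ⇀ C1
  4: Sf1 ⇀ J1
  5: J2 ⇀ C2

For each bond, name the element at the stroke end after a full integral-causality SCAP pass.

#0 stroke at J1
#1 stroke at TF1
#2 stroke at J2
#3 stroke at J2
#4 stroke at Sf1
#5 stroke at J2

b4 stroke at Sf1  (Sf1 (Sf) sets flow on bond)
b0 stroke at J1  (common-f at J1 fixed by 4)
b1 stroke at TF1  (through TF1, causality passes straight; one stroke at TF1)
b2 stroke at J2  (J2 flow already set via bond 1)
b3 stroke at J2  (1-jn J2 has f-setter on 1)
b5 stroke at J2  (J2 flow already set via bond 1)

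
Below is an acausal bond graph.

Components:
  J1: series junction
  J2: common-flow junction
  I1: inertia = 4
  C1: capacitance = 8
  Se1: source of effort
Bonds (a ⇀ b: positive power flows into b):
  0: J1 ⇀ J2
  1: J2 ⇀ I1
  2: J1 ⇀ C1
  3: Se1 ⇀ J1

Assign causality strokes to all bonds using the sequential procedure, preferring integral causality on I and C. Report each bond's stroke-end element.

bond 3 |J1  (Se1 fixes effort; stroke away)
bond 1 |I1  (prefer integral on I1)
bond 0 |J2  (J2: bond 1 brought flow, rest push out)
bond 2 |J1  (J1 flow already set via bond 0)

bond 0 stroke at J2
bond 1 stroke at I1
bond 2 stroke at J1
bond 3 stroke at J1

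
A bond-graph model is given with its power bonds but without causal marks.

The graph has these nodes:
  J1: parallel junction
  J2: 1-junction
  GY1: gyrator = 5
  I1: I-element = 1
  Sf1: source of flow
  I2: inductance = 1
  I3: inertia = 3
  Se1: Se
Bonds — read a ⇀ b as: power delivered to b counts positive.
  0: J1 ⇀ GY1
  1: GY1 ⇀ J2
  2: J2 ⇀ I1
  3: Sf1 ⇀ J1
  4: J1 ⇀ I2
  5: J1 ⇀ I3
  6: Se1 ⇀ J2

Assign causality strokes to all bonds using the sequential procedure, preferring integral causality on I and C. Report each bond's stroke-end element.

#0 stroke→J1
#1 stroke→J2
#2 stroke→I1
#3 stroke→Sf1
#4 stroke→I2
#5 stroke→I3
#6 stroke→J2

b3 |Sf1  (Sf1 fixes flow; stroke at Sf1)
b6 |J2  (source Se1 imposes e)
b2 |I1  (prefer integral on I1)
b1 |J2  (common-f at J2 fixed by 2)
b0 |J1  (GY1 both-in/both-out from 1)
b4 |I2  (0-jn J1 has e-setter on 0)
b5 |I3  (J1 effort already set via bond 0)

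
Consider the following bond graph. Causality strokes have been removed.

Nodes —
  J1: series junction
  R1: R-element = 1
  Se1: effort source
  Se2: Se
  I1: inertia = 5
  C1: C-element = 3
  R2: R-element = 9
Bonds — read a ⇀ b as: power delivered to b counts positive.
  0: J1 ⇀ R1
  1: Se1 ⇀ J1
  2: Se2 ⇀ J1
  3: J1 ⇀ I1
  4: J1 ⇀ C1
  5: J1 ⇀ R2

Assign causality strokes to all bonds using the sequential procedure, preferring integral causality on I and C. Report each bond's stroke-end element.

bond 1 stroke at J1  (Se1: effort source, stroke at far end)
bond 2 stroke at J1  (Se2 (Se) sets effort on bond)
bond 3 stroke at I1  (prefer integral on I1)
bond 0 stroke at J1  (1-jn J1 has f-setter on 3)
bond 4 stroke at J1  (1-jn J1 has f-setter on 3)
bond 5 stroke at J1  (J1: bond 3 brought flow, rest push out)

b0 →J1
b1 →J1
b2 →J1
b3 →I1
b4 →J1
b5 →J1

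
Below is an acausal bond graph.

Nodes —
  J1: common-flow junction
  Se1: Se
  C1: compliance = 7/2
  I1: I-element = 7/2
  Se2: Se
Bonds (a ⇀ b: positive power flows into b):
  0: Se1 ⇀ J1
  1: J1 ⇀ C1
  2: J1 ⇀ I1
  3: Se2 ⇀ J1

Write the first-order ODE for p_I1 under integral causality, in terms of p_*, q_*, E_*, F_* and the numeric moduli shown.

#0 stroke at J1  (Se1: effort source, stroke at far end)
#3 stroke at J1  (Se2 fixes effort; stroke away)
#1 stroke at J1  (C1 outputs effort q/C1)
#2 stroke at I1  (only one flow-in slot at J1)

dp_I1/dt = E_Se1 + E_Se2 - 2*q_C1/7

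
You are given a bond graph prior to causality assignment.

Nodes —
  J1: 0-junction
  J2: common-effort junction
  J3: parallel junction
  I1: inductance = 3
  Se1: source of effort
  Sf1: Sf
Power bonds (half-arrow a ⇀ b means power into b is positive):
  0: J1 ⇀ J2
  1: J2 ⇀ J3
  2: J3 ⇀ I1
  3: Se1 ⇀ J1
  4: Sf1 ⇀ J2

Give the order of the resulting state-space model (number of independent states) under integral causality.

b3 |J1  (Se1 fixes effort; stroke away)
b4 |Sf1  (Sf1 (Sf) sets flow on bond)
b0 |J2  (common-e at J1 fixed by 3)
b1 |J3  (common-e at J2 fixed by 0)
b2 |I1  (0-jn J3 has e-setter on 1)

1  (I1 all integral)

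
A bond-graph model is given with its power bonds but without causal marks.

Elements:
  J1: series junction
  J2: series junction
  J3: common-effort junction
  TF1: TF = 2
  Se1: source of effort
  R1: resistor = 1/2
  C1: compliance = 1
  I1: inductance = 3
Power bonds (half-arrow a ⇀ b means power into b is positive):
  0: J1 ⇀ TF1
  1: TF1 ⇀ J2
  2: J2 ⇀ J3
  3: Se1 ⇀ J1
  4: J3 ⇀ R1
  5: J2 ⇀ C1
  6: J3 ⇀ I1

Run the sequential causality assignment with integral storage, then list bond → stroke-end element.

β3 |J1  (Se1: effort source, stroke at far end)
β0 |TF1  (closing 1-jn rule on J1)
β1 |J2  (TF1: transformer flips bond 0)
β5 |J2  (C1 outputs effort q/C1)
β2 |J3  (J2 needs exactly one f-in)
β4 |R1  (0-jn J3 has e-setter on 2)
β6 |I1  (common-e at J3 fixed by 2)

bond 0 stroke→TF1
bond 1 stroke→J2
bond 2 stroke→J3
bond 3 stroke→J1
bond 4 stroke→R1
bond 5 stroke→J2
bond 6 stroke→I1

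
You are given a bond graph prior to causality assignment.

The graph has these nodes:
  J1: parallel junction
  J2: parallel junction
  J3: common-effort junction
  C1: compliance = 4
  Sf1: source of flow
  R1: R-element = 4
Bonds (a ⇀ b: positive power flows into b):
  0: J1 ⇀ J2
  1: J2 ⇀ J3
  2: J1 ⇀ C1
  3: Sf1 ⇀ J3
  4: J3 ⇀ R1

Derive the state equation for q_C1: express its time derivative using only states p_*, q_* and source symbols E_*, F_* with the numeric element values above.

bond 3 |Sf1  (Sf1 fixes flow; stroke at Sf1)
bond 2 |J1  (C1: C, integral causality)
bond 0 |J2  (J1 effort already set via bond 2)
bond 1 |J3  (J2 effort already set via bond 0)
bond 4 |R1  (0-jn J3 has e-setter on 1)

dq_C1/dt = F_Sf1 - q_C1/16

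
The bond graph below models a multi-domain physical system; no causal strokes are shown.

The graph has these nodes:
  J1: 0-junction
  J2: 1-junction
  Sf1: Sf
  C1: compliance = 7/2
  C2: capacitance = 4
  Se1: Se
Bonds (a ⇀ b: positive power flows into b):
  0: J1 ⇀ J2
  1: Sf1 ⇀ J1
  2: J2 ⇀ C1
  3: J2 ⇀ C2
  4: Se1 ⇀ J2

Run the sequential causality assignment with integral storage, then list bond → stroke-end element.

#0 stroke at J1
#1 stroke at Sf1
#2 stroke at J2
#3 stroke at J2
#4 stroke at J2

β1 |Sf1  (Sf1 fixes flow; stroke at Sf1)
β4 |J2  (Se1: effort source, stroke at far end)
β0 |J1  (only one effort-in slot at J1)
β2 |J2  (J2: bond 0 brought flow, rest push out)
β3 |J2  (J2: bond 0 brought flow, rest push out)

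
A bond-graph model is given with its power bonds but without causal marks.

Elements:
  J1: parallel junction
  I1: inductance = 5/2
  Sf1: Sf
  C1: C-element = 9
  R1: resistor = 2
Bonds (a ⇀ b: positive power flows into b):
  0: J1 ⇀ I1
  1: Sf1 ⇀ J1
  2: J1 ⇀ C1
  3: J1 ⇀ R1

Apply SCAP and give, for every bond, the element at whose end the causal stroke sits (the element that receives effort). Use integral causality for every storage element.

b1 stroke→Sf1  (Sf1 fixes flow; stroke at Sf1)
b0 stroke→I1  (I1: I, integral causality)
b2 stroke→J1  (C1 outputs effort q/C1)
b3 stroke→R1  (0-jn J1 has e-setter on 2)

b0 →I1
b1 →Sf1
b2 →J1
b3 →R1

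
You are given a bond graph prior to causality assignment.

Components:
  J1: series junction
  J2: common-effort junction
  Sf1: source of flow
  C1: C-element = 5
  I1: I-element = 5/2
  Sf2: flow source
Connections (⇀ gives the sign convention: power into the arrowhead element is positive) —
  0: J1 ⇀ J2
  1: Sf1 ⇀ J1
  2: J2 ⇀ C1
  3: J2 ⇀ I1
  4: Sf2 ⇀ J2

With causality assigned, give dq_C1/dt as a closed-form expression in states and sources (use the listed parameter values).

bond 1 |Sf1  (Sf1 (Sf) sets flow on bond)
bond 4 |Sf2  (Sf2 fixes flow; stroke at Sf2)
bond 0 |J1  (1-jn J1 has f-setter on 1)
bond 2 |J2  (C1 integral (e out))
bond 3 |I1  (J2: bond 2 brought effort, rest push out)

dq_C1/dt = F_Sf1 + F_Sf2 - 2*p_I1/5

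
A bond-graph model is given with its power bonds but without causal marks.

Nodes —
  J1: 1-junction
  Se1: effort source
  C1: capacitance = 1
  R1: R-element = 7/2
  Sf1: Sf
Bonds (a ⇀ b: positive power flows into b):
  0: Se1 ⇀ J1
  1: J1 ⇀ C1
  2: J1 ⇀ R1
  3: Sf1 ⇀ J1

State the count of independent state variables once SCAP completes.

1  (C1 all integral)

β0 |J1  (Se1 fixes effort; stroke away)
β3 |Sf1  (Sf1 (Sf) sets flow on bond)
β1 |J1  (J1: bond 3 brought flow, rest push out)
β2 |J1  (1-jn J1 has f-setter on 3)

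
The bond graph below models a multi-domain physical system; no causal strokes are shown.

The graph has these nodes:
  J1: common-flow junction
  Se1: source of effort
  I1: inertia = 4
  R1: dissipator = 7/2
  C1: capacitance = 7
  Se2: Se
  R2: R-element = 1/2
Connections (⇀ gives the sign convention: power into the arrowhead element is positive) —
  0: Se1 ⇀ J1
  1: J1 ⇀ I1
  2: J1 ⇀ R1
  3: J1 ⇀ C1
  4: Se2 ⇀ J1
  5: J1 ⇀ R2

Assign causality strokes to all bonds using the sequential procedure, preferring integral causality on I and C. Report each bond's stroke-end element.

bond 0 stroke at J1
bond 1 stroke at I1
bond 2 stroke at J1
bond 3 stroke at J1
bond 4 stroke at J1
bond 5 stroke at J1

b0 |J1  (Se1: effort source, stroke at far end)
b4 |J1  (Se2 fixes effort; stroke away)
b1 |I1  (I1 integral (f out))
b2 |J1  (J1 flow already set via bond 1)
b3 |J1  (J1 flow already set via bond 1)
b5 |J1  (common-f at J1 fixed by 1)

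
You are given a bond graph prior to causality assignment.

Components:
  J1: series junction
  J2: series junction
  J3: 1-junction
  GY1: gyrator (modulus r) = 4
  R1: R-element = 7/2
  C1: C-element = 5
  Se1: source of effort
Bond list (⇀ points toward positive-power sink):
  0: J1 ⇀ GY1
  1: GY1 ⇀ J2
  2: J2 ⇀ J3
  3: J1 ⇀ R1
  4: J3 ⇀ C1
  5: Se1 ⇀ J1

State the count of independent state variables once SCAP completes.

1  (C1 all integral)

b5 stroke at J1  (source Se1 imposes e)
b4 stroke at J3  (C1 outputs effort q/C1)
b2 stroke at J2  (J3 needs exactly one f-in)
b1 stroke at GY1  (only one flow-in slot at J2)
b0 stroke at GY1  (through GY1, causality inverts; strokes same side of GY1)
b3 stroke at J1  (1-jn J1 has f-setter on 0)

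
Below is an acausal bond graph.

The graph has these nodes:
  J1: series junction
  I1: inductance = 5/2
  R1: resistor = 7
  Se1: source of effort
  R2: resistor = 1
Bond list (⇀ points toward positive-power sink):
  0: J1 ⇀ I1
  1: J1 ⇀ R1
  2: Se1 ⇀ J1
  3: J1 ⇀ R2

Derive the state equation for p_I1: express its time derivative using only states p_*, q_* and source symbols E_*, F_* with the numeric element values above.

dp_I1/dt = E_Se1 - 16*p_I1/5

bond 2 →J1  (source Se1 imposes e)
bond 0 →I1  (I1 outputs flow p/I1)
bond 1 →J1  (J1 flow already set via bond 0)
bond 3 →J1  (common-f at J1 fixed by 0)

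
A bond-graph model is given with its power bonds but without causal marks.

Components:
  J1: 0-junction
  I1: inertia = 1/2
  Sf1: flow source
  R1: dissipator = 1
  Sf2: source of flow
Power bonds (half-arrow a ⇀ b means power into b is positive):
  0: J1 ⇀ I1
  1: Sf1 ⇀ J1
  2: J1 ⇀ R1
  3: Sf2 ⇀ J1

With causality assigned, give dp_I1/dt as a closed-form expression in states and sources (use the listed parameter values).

dp_I1/dt = F_Sf1 + F_Sf2 - 2*p_I1

bond 1 stroke→Sf1  (Sf1 fixes flow; stroke at Sf1)
bond 3 stroke→Sf2  (Sf2 fixes flow; stroke at Sf2)
bond 0 stroke→I1  (prefer integral on I1)
bond 2 stroke→J1  (J1 needs exactly one e-in)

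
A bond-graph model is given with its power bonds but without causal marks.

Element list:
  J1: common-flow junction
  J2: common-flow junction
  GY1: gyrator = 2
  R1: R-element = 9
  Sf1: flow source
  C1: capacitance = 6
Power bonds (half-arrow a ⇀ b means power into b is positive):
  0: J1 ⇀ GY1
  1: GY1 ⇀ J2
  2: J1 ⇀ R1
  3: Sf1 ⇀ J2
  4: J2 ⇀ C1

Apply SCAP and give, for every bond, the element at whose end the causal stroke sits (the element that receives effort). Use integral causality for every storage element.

β3 |Sf1  (Sf1: flow source, stroke at near end)
β1 |J2  (J2: bond 3 brought flow, rest push out)
β4 |J2  (J2: bond 3 brought flow, rest push out)
β0 |J1  (through GY1, causality inverts; strokes same side of GY1)
β2 |R1  (J1 needs exactly one f-in)

β0 |J1
β1 |J2
β2 |R1
β3 |Sf1
β4 |J2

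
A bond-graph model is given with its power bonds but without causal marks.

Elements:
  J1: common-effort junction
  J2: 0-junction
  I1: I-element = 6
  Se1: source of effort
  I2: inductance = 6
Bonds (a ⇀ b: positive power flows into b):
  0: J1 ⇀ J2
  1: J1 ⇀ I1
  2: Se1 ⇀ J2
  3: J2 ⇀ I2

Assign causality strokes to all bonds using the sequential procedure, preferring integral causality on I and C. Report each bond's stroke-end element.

bond 0 |J1
bond 1 |I1
bond 2 |J2
bond 3 |I2

b2 →J2  (Se1 (Se) sets effort on bond)
b0 →J1  (J2: bond 2 brought effort, rest push out)
b3 →I2  (common-e at J2 fixed by 2)
b1 →I1  (common-e at J1 fixed by 0)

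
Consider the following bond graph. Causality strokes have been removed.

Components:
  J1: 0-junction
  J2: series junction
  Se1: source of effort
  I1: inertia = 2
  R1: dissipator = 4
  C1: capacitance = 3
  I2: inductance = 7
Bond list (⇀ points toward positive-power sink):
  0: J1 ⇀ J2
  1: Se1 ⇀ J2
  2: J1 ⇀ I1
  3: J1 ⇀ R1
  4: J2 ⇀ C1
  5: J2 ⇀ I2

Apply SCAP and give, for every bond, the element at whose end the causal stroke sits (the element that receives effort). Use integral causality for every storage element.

b0 →J2
b1 →J2
b2 →I1
b3 →J1
b4 →J2
b5 →I2

b1 stroke→J2  (source Se1 imposes e)
b2 stroke→I1  (I1 outputs flow p/I1)
b4 stroke→J2  (C1 integral (e out))
b5 stroke→I2  (prefer integral on I2)
b0 stroke→J2  (1-jn J2 has f-setter on 5)
b3 stroke→J1  (only one effort-in slot at J1)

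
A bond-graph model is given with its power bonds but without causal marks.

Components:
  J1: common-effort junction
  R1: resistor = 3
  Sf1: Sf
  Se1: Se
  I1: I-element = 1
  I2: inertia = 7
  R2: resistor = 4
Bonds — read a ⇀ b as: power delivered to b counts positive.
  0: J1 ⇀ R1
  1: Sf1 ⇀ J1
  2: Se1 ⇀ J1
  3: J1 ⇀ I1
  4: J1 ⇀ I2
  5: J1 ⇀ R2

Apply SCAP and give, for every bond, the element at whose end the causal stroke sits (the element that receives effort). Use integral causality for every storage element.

β0 →R1
β1 →Sf1
β2 →J1
β3 →I1
β4 →I2
β5 →R2

#1 |Sf1  (Sf1 (Sf) sets flow on bond)
#2 |J1  (Se1: effort source, stroke at far end)
#0 |R1  (0-jn J1 has e-setter on 2)
#3 |I1  (common-e at J1 fixed by 2)
#4 |I2  (J1: bond 2 brought effort, rest push out)
#5 |R2  (common-e at J1 fixed by 2)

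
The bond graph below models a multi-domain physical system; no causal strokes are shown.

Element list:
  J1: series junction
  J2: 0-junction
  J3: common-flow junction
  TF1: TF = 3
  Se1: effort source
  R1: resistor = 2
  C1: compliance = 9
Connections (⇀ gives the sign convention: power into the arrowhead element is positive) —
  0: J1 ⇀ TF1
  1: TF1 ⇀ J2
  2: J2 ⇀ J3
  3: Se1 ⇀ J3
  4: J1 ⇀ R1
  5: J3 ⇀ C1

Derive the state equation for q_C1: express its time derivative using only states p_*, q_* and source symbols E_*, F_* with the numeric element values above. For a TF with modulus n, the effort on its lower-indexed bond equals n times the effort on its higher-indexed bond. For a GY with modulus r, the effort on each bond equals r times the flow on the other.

dq_C1/dt = 9*E_Se1/2 - q_C1/2

β3 →J3  (Se1 (Se) sets effort on bond)
β5 →J3  (C1 outputs effort q/C1)
β2 →J2  (J3 needs exactly one f-in)
β1 →TF1  (J2: bond 2 brought effort, rest push out)
β0 →J1  (TF TF1: opposite of bond 1)
β4 →R1  (closing 1-jn rule on J1)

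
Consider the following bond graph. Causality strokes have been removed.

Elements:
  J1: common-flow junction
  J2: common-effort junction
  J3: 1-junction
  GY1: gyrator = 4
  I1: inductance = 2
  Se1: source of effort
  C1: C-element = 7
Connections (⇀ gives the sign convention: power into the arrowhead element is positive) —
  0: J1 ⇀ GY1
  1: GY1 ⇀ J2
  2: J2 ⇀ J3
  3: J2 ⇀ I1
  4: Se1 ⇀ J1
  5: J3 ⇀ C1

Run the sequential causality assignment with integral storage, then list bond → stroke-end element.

β0 |GY1
β1 |GY1
β2 |J2
β3 |I1
β4 |J1
β5 |J3

bond 4 |J1  (Se1: effort source, stroke at far end)
bond 0 |GY1  (J1: last free bond brings flow in)
bond 1 |GY1  (GY1 both-in/both-out from 0)
bond 3 |I1  (prefer integral on I1)
bond 2 |J2  (J2 needs exactly one e-in)
bond 5 |J3  (common-f at J3 fixed by 2)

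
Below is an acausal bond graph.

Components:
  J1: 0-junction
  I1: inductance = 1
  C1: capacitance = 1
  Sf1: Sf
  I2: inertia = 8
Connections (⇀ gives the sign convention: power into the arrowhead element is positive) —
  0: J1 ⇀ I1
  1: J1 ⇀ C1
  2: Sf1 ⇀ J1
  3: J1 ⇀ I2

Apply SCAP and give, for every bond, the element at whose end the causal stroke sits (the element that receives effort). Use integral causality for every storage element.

b2 →Sf1  (Sf1: flow source, stroke at near end)
b0 →I1  (prefer integral on I1)
b1 →J1  (prefer integral on C1)
b3 →I2  (0-jn J1 has e-setter on 1)

bond 0 stroke at I1
bond 1 stroke at J1
bond 2 stroke at Sf1
bond 3 stroke at I2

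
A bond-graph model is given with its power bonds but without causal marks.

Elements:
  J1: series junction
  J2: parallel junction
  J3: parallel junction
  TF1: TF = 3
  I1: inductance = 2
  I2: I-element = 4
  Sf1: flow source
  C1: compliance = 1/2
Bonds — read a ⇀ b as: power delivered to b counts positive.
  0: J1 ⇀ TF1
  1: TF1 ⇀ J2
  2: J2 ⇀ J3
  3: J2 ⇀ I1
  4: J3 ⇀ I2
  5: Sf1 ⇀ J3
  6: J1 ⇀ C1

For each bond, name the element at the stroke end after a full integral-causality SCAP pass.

#0 →TF1
#1 →J2
#2 →J3
#3 →I1
#4 →I2
#5 →Sf1
#6 →J1

#5 stroke→Sf1  (source Sf1 imposes f)
#3 stroke→I1  (I1 integral (f out))
#4 stroke→I2  (I2 outputs flow p/I2)
#2 stroke→J3  (J3: last free bond brings effort in)
#1 stroke→J2  (only one effort-in slot at J2)
#0 stroke→TF1  (TF1 one-in-one-out from 1)
#6 stroke→J1  (common-f at J1 fixed by 0)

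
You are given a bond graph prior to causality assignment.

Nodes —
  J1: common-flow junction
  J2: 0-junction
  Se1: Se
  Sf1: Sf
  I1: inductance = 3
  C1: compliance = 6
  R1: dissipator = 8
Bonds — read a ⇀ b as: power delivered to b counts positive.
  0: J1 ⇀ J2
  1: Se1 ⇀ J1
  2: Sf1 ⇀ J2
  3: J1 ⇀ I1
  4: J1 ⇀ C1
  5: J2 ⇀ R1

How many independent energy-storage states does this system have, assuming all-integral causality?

#1 stroke→J1  (Se1 fixes effort; stroke away)
#2 stroke→Sf1  (source Sf1 imposes f)
#3 stroke→I1  (I1: I, integral causality)
#0 stroke→J1  (1-jn J1 has f-setter on 3)
#4 stroke→J1  (1-jn J1 has f-setter on 3)
#5 stroke→J2  (closing 0-jn rule on J2)

2  (C1, I1 all integral)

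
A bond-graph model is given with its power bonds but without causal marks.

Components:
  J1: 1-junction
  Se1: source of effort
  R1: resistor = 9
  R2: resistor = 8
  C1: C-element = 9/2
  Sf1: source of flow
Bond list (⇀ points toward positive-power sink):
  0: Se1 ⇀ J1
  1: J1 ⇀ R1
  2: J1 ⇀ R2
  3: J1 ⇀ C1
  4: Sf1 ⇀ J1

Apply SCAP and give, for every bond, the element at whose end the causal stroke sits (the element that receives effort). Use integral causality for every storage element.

bond 0 →J1  (Se1 (Se) sets effort on bond)
bond 4 →Sf1  (Sf1: flow source, stroke at near end)
bond 1 →J1  (J1 flow already set via bond 4)
bond 2 →J1  (J1: bond 4 brought flow, rest push out)
bond 3 →J1  (J1: bond 4 brought flow, rest push out)

β0 stroke→J1
β1 stroke→J1
β2 stroke→J1
β3 stroke→J1
β4 stroke→Sf1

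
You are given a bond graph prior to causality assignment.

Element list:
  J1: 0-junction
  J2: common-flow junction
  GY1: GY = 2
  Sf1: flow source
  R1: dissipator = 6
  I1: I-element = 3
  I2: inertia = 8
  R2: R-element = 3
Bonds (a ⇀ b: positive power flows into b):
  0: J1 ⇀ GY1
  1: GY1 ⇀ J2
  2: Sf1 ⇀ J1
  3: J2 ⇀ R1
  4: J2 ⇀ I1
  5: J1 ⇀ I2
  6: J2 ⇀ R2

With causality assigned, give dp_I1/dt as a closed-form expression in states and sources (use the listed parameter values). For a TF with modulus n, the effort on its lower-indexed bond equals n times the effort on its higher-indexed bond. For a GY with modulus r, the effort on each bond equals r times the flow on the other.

dp_I1/dt = 2*F_Sf1 - 3*p_I1 - p_I2/4

#2 stroke→Sf1  (Sf1: flow source, stroke at near end)
#4 stroke→I1  (prefer integral on I1)
#1 stroke→J2  (J2: bond 4 brought flow, rest push out)
#3 stroke→J2  (J2: bond 4 brought flow, rest push out)
#6 stroke→J2  (J2 flow already set via bond 4)
#0 stroke→J1  (GY1 both-in/both-out from 1)
#5 stroke→I2  (0-jn J1 has e-setter on 0)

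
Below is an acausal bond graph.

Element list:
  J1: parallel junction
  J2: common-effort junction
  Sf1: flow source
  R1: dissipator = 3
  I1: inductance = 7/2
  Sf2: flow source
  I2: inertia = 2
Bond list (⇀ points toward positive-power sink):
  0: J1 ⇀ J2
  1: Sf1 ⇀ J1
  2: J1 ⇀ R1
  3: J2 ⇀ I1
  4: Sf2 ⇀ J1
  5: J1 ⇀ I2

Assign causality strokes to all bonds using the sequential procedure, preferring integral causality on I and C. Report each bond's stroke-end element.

b1 |Sf1  (Sf1: flow source, stroke at near end)
b4 |Sf2  (Sf2 fixes flow; stroke at Sf2)
b3 |I1  (prefer integral on I1)
b0 |J2  (only one effort-in slot at J2)
b5 |I2  (I2: I, integral causality)
b2 |J1  (J1 needs exactly one e-in)

β0 stroke at J2
β1 stroke at Sf1
β2 stroke at J1
β3 stroke at I1
β4 stroke at Sf2
β5 stroke at I2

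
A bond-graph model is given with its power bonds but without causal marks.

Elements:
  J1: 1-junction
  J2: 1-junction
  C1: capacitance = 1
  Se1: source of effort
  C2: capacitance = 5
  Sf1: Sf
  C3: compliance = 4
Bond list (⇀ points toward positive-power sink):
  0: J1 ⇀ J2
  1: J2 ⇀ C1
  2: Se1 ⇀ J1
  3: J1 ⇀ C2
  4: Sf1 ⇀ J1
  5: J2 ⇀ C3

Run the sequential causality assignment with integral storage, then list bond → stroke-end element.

bond 2 |J1  (source Se1 imposes e)
bond 4 |Sf1  (source Sf1 imposes f)
bond 0 |J1  (J1 flow already set via bond 4)
bond 3 |J1  (J1 flow already set via bond 4)
bond 1 |J2  (common-f at J2 fixed by 0)
bond 5 |J2  (J2: bond 0 brought flow, rest push out)

#0 stroke→J1
#1 stroke→J2
#2 stroke→J1
#3 stroke→J1
#4 stroke→Sf1
#5 stroke→J2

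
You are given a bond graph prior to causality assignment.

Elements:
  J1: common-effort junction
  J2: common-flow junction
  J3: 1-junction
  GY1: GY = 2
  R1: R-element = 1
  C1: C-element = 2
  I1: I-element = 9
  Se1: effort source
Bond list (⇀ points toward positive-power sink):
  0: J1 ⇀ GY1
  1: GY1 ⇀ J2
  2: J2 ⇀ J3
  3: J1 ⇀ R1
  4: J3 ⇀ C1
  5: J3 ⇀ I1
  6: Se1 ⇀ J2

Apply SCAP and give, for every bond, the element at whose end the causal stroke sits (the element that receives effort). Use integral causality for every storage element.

b0 stroke at J1
b1 stroke at J2
b2 stroke at J3
b3 stroke at R1
b4 stroke at J3
b5 stroke at I1
b6 stroke at J2

b6 stroke→J2  (Se1 (Se) sets effort on bond)
b4 stroke→J3  (prefer integral on C1)
b5 stroke→I1  (I1 integral (f out))
b2 stroke→J3  (common-f at J3 fixed by 5)
b1 stroke→J2  (J2 flow already set via bond 2)
b0 stroke→J1  (GY GY1: same side as bond 1)
b3 stroke→R1  (0-jn J1 has e-setter on 0)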